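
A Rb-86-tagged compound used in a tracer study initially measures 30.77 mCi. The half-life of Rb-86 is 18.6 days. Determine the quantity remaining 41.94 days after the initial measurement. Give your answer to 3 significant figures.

Number of half-lives: n = 41.94/18.6 ≈ 2.2548.
Remaining = 30.77 × (1/2)^2.2548 = 30.77 × 0.20952 ≈ 6.4469 mCi.

6.45 mCi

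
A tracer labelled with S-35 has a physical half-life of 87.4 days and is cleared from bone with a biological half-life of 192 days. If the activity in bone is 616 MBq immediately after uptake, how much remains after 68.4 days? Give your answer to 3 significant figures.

280 MBq

1/t_eff = 1/t_phys + 1/t_biol = 1/87.4 + 1/192 = 0.01665 per day.
t_eff = 87.4 × 192 / (87.4 + 192) ≈ 60.06 days.
Remaining = 616 × (1/2)^(68.4/60.06) = 616 × (1/2)^1.1389 ≈ 279.74 MBq.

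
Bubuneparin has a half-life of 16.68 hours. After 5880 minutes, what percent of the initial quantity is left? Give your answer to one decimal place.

1.7%

5880 minutes = 98 hours.
n = 98/16.68 ≈ 5.8753 half-lives.
Fraction remaining = (1/2)^5.8753 ≈ 0.017036, i.e. 1.7036%.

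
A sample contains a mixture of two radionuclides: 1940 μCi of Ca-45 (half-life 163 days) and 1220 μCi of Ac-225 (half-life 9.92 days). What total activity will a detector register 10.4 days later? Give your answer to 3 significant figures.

Ca-45: 1940 × (1/2)^(10.4/163) = 1940 × (1/2)^0.063804 ≈ 1856.1 μCi.
Ac-225: 1220 × (1/2)^(10.4/9.92) = 1220 × (1/2)^1.0484 ≈ 589.88 μCi.
Total = 1856.1 + 589.88 ≈ 2446 μCi.

2450 μCi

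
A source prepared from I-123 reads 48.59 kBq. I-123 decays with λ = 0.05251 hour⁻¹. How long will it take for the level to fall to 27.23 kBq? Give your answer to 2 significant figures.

11 hours

t½ = ln 2 / λ = 0.69315 / 0.05251 ≈ 13.2 hours.
Fraction remaining = 27.23/48.59 ≈ 0.5604.
n = log₂(48.59/27.23) = ln(1.7844)/ln 2 ≈ 0.83546 half-lives.
t = n × t½ = 0.83546 × 13.2 ≈ 11.028 hours.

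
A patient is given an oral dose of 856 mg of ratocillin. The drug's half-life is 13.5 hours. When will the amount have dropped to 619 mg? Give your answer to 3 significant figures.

Fraction remaining = 619/856 ≈ 0.72313.
n = log₂(856/619) = ln(1.3829)/ln 2 ≈ 0.46767 half-lives.
t = n × t½ = 0.46767 × 13.5 ≈ 6.3136 hours.

6.31 hours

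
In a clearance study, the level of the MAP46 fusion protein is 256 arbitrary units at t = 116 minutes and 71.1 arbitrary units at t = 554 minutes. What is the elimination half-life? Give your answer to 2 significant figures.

Over Δt = 554 − 116 = 438 minutes, the level fell by a factor of 256/71.1 ≈ 3.6006.
n = log₂(3.6006) ≈ 1.8482 half-lives, so t½ = 438/1.8482 ≈ 236.98 minutes.

240 minutes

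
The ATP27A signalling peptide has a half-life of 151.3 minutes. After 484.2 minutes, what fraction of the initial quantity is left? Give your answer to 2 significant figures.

0.11

n = 484.2/151.3 ≈ 3.2003 half-lives.
Fraction remaining = (1/2)^3.2003 ≈ 0.1088.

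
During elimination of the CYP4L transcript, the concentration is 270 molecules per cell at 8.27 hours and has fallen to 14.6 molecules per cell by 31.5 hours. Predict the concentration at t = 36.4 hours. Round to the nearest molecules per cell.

8 molecules per cell

Over Δt = 31.5 − 8.27 = 23.23 hours, the level fell by a factor of 270/14.6 ≈ 18.493.
n = log₂(18.493) ≈ 4.2089 half-lives, so t½ = 23.23/4.2089 ≈ 5.5192 hours.
From t = 31.5 to t = 36.4: 14.6 × (1/2)^((36.4−31.5)/5.5192) ≈ 7.8904 molecules per cell.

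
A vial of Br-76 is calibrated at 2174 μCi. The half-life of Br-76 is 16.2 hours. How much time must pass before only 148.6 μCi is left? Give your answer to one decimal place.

Fraction remaining = 148.6/2174 ≈ 0.068353.
n = log₂(2174/148.6) = ln(14.63)/ln 2 ≈ 3.8708 half-lives.
t = n × t½ = 3.8708 × 16.2 ≈ 62.708 hours.

62.7 hours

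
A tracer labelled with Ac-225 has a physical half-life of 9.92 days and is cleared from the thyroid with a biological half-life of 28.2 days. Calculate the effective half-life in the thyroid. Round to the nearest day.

7 days

1/t_eff = 1/t_phys + 1/t_biol = 1/9.92 + 1/28.2 = 0.13627 per day.
t_eff = 9.92 × 28.2 / (9.92 + 28.2) ≈ 7.3385 days.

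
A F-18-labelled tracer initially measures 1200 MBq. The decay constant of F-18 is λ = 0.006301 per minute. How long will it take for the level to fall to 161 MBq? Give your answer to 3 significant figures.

t½ = ln 2 / λ = 0.69315 / 0.006301 ≈ 110.01 minutes.
Fraction remaining = 161/1200 ≈ 0.13417.
n = log₂(1200/161) = ln(7.4534)/ln 2 ≈ 2.8979 half-lives.
t = n × t½ = 2.8979 × 110.01 ≈ 318.79 minutes.

319 minutes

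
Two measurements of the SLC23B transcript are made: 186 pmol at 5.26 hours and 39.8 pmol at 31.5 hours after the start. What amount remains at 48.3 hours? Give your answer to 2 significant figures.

Over Δt = 31.5 − 5.26 = 26.24 hours, the level fell by a factor of 186/39.8 ≈ 4.6734.
n = log₂(4.6734) ≈ 2.2245 half-lives, so t½ = 26.24/2.2245 ≈ 11.796 hours.
From t = 31.5 to t = 48.3: 39.8 × (1/2)^((48.3−31.5)/11.796) ≈ 14.831 pmol.

15 pmol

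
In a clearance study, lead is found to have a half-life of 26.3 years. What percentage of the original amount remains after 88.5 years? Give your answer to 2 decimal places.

n = 88.5/26.3 ≈ 3.365 half-lives.
Fraction remaining = (1/2)^3.365 ≈ 0.097057, i.e. 9.7057%.

9.71%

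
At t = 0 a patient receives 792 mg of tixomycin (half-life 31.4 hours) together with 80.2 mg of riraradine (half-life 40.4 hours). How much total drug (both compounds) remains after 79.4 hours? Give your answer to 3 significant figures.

tixomycin: 792 × (1/2)^(79.4/31.4) = 792 × (1/2)^2.5287 ≈ 137.25 mg.
riraradine: 80.2 × (1/2)^(79.4/40.4) = 80.2 × (1/2)^1.9653 ≈ 20.537 mg.
Total = 137.25 + 20.537 ≈ 157.79 mg.

158 mg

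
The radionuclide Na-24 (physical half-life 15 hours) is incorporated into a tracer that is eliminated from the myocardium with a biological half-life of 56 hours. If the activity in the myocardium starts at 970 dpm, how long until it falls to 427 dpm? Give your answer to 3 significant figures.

14.0 hours

1/t_eff = 1/t_phys + 1/t_biol = 1/15 + 1/56 = 0.084524 per hour.
t_eff = 15 × 56 / (15 + 56) ≈ 11.831 hours.
n = log₂(970/427) ≈ 1.1837; t = 1.1837 × 11.831 ≈ 14.005 hours.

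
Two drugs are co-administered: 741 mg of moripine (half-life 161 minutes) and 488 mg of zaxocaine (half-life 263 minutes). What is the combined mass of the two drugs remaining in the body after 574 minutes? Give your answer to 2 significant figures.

170 mg

moripine: 741 × (1/2)^(574/161) = 741 × (1/2)^3.5652 ≈ 62.601 mg.
zaxocaine: 488 × (1/2)^(574/263) = 488 × (1/2)^2.1825 ≈ 107.5 mg.
Total = 62.601 + 107.5 ≈ 170.1 mg.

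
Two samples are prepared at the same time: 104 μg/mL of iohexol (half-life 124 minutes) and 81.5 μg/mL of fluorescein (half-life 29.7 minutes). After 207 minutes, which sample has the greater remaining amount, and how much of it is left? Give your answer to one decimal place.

iohexol: 104 × (1/2)^1.6694 ≈ 32.697 μg/mL.
fluorescein: 81.5 × (1/2)^6.9697 ≈ 0.65023 μg/mL.
Iohexol has more remaining, at ≈ 32.697 μg/mL.

iohexol, 32.7 μg/mL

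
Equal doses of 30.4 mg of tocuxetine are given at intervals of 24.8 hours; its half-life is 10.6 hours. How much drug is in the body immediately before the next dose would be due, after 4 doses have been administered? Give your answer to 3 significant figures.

The 4 doses were given 99.2, 74.4, 49.6, 24.8 hours ago.
Total = 30.4·(1/2)^(99.2/10.6) + 30.4·(1/2)^(74.4/10.6) + 30.4·(1/2)^(49.6/10.6) + 30.4·(1/2)^(24.8/10.6)
      = 0.046311 + 0.23441 + 1.1865 + 6.0059 ≈ 7.4731 mg.

7.47 mg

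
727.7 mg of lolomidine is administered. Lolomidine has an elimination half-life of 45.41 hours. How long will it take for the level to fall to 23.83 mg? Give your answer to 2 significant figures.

220 hours

Fraction remaining = 23.83/727.7 ≈ 0.032747.
n = log₂(727.7/23.83) = ln(30.537)/ln 2 ≈ 4.9325 half-lives.
t = n × t½ = 4.9325 × 45.41 ≈ 223.98 hours.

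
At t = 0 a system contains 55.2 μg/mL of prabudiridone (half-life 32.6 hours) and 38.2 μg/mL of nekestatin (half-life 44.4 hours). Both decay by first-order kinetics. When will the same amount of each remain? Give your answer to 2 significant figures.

65 hours

Set 55.2·(1/2)^(t/32.6) = 38.2·(1/2)^(t/44.4).
Taking log₂: log₂(55.2/38.2) = t·(1/32.6 − 1/44.4).
log₂(1.445) = 0.5311; 1/32.6 − 1/44.4 = 0.0081523.
t = 0.5311 / 0.0081523 ≈ 65.147 hours.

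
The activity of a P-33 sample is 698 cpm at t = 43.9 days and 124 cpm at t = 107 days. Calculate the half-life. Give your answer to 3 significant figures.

25.3 days

Over Δt = 107 − 43.9 = 63.1 days, the level fell by a factor of 698/124 ≈ 5.629.
n = log₂(5.629) ≈ 2.4929 half-lives, so t½ = 63.1/2.4929 ≈ 25.312 days.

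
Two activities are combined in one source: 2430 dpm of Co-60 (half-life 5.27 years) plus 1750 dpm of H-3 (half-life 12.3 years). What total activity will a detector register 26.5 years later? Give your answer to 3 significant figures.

Co-60: 2430 × (1/2)^(26.5/5.27) = 2430 × (1/2)^5.0285 ≈ 74.454 dpm.
H-3: 1750 × (1/2)^(26.5/12.3) = 1750 × (1/2)^2.1545 ≈ 393.08 dpm.
Total = 74.454 + 393.08 ≈ 467.53 dpm.

468 dpm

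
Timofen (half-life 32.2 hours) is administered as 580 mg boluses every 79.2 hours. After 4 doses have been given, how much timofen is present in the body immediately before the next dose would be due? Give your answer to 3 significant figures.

129 mg

The 4 doses were given 316.8, 237.6, 158.4, 79.2 hours ago.
Total = 580·(1/2)^(316.8/32.2) + 580·(1/2)^(237.6/32.2) + 580·(1/2)^(158.4/32.2) + 580·(1/2)^(79.2/32.2)
      = 0.63349 + 3.4847 + 19.168 + 105.44 ≈ 128.73 mg.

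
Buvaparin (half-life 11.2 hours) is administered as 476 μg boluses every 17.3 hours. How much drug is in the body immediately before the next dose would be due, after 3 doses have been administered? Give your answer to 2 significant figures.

The 3 doses were given 51.9, 34.6, 17.3 hours ago.
Total = 476·(1/2)^(51.9/11.2) + 476·(1/2)^(34.6/11.2) + 476·(1/2)^(17.3/11.2)
      = 19.171 + 55.929 + 163.16 ≈ 238.26 μg.

240 μg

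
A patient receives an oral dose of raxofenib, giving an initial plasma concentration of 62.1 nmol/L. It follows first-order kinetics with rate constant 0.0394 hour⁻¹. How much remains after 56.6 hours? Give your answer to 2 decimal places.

6.68 nmol/L

t½ = ln 2 / λ = 0.69315 / 0.0394 ≈ 17.593 hours.
Number of half-lives: n = 56.6/17.593 ≈ 3.2173.
Remaining = 62.1 × (1/2)^3.2173 = 62.1 × 0.10752 ≈ 6.6772 nmol/L.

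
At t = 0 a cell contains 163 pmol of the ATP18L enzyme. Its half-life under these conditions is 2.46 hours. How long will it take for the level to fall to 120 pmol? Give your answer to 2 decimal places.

1.09 hours

Fraction remaining = 120/163 ≈ 0.7362.
n = log₂(163/120) = ln(1.3583)/ln 2 ≈ 0.44184 half-lives.
t = n × t½ = 0.44184 × 2.46 ≈ 1.0869 hours.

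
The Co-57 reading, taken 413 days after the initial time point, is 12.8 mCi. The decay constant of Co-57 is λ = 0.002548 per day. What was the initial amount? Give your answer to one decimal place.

36.7 mCi

t½ = ln 2 / λ = 0.69315 / 0.002548 ≈ 272.04 days.
Number of half-lives elapsed: n = 413/272.04 ≈ 1.5182.
A₀ = A × 2^n = 12.8 × 2^1.5182 = 12.8 × 2.8643 ≈ 36.663 mCi.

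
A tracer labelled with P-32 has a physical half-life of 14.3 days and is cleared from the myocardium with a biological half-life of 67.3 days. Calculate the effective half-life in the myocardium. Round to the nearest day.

1/t_eff = 1/t_phys + 1/t_biol = 1/14.3 + 1/67.3 = 0.084789 per day.
t_eff = 14.3 × 67.3 / (14.3 + 67.3) ≈ 11.794 days.

12 days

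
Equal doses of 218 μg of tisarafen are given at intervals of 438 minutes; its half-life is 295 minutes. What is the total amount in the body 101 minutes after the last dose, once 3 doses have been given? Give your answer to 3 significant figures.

255 μg

The 3 doses were given 977, 539, 101 minutes ago.
Total = 218·(1/2)^(977/295) + 218·(1/2)^(539/295) + 218·(1/2)^(101/295)
      = 21.953 + 61.438 + 171.95 ≈ 255.34 μg.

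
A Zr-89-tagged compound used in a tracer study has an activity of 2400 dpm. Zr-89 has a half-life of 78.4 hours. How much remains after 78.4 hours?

Elapsed time is 1 half-life (78.4/78.4).
Each half-life halves the amount: 2400 × (1/2)^1 = 2400/2 = 1200 dpm.

1200 dpm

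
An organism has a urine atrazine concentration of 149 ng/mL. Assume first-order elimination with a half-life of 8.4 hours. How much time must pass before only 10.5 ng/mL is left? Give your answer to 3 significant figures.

Fraction remaining = 10.5/149 ≈ 0.07047.
n = log₂(149/10.5) = ln(14.19)/ln 2 ≈ 3.8269 half-lives.
t = n × t½ = 3.8269 × 8.4 ≈ 32.146 hours.

32.1 hours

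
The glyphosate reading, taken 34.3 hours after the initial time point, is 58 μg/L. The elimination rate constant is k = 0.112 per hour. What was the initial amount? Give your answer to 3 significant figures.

t½ = ln 2 / k = 0.69315 / 0.112 ≈ 6.1888 hours.
Number of half-lives elapsed: n = 34.3/6.1888 ≈ 5.5423.
A₀ = A × 2^n = 58 × 2^5.5423 = 58 × 46.6 ≈ 2702.8 μg/L.

2700 μg/L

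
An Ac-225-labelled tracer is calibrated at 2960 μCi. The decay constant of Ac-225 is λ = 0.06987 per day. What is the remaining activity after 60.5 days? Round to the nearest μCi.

t½ = ln 2 / λ = 0.69315 / 0.06987 ≈ 9.9205 days.
Number of half-lives: n = 60.5/9.9205 ≈ 6.0985.
Remaining = 2960 × (1/2)^6.0985 = 2960 × 0.014594 ≈ 43.199 μCi.

43 μCi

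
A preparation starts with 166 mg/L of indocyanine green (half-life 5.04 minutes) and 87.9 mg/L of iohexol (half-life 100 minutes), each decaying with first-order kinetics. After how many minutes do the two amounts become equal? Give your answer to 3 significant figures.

Set 166·(1/2)^(t/5.04) = 87.9·(1/2)^(t/100).
Taking log₂: log₂(166/87.9) = t·(1/5.04 − 1/100).
log₂(1.8885) = 0.91725; 1/5.04 − 1/100 = 0.18841.
t = 0.91725 / 0.18841 ≈ 4.8683 minutes.

4.87 minutes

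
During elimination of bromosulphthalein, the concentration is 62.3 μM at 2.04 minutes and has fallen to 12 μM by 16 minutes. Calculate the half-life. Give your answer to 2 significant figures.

5.9 minutes

Over Δt = 16 − 2.04 = 13.96 minutes, the level fell by a factor of 62.3/12 ≈ 5.1917.
n = log₂(5.1917) ≈ 2.3762 half-lives, so t½ = 13.96/2.3762 ≈ 5.8749 minutes.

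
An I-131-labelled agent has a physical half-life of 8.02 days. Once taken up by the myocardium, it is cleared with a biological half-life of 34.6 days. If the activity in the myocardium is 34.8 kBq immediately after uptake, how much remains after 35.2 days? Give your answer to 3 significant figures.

0.821 kBq

1/t_eff = 1/t_phys + 1/t_biol = 1/8.02 + 1/34.6 = 0.15359 per day.
t_eff = 8.02 × 34.6 / (8.02 + 34.6) ≈ 6.5108 days.
Remaining = 34.8 × (1/2)^(35.2/6.5108) = 34.8 × (1/2)^5.4064 ≈ 0.82054 kBq.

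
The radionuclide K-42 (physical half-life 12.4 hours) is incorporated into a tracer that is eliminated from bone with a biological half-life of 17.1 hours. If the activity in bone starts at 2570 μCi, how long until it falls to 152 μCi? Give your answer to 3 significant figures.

1/t_eff = 1/t_phys + 1/t_biol = 1/12.4 + 1/17.1 = 0.13912 per hour.
t_eff = 12.4 × 17.1 / (12.4 + 17.1) ≈ 7.1878 hours.
n = log₂(2570/152) ≈ 4.0796; t = 4.0796 × 7.1878 ≈ 29.324 hours.

29.3 hours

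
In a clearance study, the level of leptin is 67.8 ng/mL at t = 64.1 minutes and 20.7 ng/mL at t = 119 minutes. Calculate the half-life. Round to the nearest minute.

32 minutes

Over Δt = 119 − 64.1 = 54.9 minutes, the level fell by a factor of 67.8/20.7 ≈ 3.2754.
n = log₂(3.2754) ≈ 1.7117 half-lives, so t½ = 54.9/1.7117 ≈ 32.074 minutes.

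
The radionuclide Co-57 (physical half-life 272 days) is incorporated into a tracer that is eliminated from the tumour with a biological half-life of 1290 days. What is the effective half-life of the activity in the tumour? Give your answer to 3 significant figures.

225 days

1/t_eff = 1/t_phys + 1/t_biol = 1/272 + 1/1290 = 0.0044517 per day.
t_eff = 272 × 1290 / (272 + 1290) ≈ 224.64 days.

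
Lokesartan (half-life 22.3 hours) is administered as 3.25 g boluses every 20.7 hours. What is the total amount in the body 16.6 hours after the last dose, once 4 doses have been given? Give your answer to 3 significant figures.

The 4 doses were given 78.7, 58, 37.3, 16.6 hours ago.
Total = 3.25·(1/2)^(78.7/22.3) + 3.25·(1/2)^(58/22.3) + 3.25·(1/2)^(37.3/22.3) + 3.25·(1/2)^(16.6/22.3)
      = 0.28152 + 0.53572 + 1.0195 + 1.94 ≈ 3.7767 g.

3.78 g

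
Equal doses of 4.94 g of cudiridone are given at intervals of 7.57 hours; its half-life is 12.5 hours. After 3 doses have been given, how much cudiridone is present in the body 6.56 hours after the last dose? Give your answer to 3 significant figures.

7.17 g

The 3 doses were given 21.7, 14.13, 6.56 hours ago.
Total = 4.94·(1/2)^(21.7/12.5) + 4.94·(1/2)^(14.13/12.5) + 4.94·(1/2)^(6.56/12.5)
      = 1.483 + 2.2565 + 3.4336 ≈ 7.1731 g.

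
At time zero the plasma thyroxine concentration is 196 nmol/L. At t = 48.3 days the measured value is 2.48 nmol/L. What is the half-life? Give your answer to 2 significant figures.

7.7 days

A/A₀ = 2.48/196 ≈ 0.012653.
n = log₂(79.032) ≈ 6.3044 half-lives elapsed in 48.3 days.
t½ = 48.3/6.3044 ≈ 7.6614 days.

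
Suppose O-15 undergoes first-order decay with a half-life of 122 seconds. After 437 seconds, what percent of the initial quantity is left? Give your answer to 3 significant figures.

n = 437/122 ≈ 3.582 half-lives.
Fraction remaining = (1/2)^3.582 ≈ 0.083507, i.e. 8.3507%.

8.35%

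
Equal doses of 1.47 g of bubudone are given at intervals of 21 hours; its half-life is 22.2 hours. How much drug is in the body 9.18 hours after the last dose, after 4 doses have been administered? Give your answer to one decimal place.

2.1 g

The 4 doses were given 72.18, 51.18, 30.18, 9.18 hours ago.
Total = 1.47·(1/2)^(72.18/22.2) + 1.47·(1/2)^(51.18/22.2) + 1.47·(1/2)^(30.18/22.2) + 1.47·(1/2)^(9.18/22.2)
      = 0.15437 + 0.29739 + 0.5729 + 1.1037 ≈ 2.1283 g.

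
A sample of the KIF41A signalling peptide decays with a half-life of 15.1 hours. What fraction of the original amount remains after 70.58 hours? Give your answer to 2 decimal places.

n = 70.58/15.1 ≈ 4.6742 half-lives.
Fraction remaining = (1/2)^4.6742 ≈ 0.039168.

0.04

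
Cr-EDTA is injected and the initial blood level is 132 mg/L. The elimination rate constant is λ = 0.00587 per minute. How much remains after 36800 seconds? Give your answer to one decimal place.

t½ = ln 2 / λ = 0.69315 / 0.00587 ≈ 118.08 minutes.
Convert the elapsed time: 36800 seconds = 613.333 minutes.
Number of half-lives: n = 613.333/118.08 ≈ 5.1941.
Remaining = 132 × (1/2)^5.1941 = 132 × 0.027316 ≈ 3.6058 mg/L.

3.6 mg/L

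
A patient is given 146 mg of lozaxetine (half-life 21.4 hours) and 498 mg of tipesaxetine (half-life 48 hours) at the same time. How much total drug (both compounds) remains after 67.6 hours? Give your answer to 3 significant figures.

lozaxetine: 146 × (1/2)^(67.6/21.4) = 146 × (1/2)^3.1589 ≈ 16.347 mg.
tipesaxetine: 498 × (1/2)^(67.6/48) = 498 × (1/2)^1.4083 ≈ 187.62 mg.
Total = 16.347 + 187.62 ≈ 203.97 mg.

204 mg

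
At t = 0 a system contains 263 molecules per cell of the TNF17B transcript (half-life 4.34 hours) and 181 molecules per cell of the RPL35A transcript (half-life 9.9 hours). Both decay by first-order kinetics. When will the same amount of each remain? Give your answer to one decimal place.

Set 263·(1/2)^(t/4.34) = 181·(1/2)^(t/9.9).
Taking log₂: log₂(263/181) = t·(1/4.34 − 1/9.9).
log₂(1.453) = 0.53907; 1/4.34 − 1/9.9 = 0.1294.
t = 0.53907 / 0.1294 ≈ 4.1658 hours.

4.2 hours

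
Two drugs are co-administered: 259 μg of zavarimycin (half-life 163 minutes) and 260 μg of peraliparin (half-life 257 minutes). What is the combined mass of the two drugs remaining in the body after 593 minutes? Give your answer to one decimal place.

73.3 μg

zavarimycin: 259 × (1/2)^(593/163) = 259 × (1/2)^3.638 ≈ 20.804 μg.
peraliparin: 260 × (1/2)^(593/257) = 260 × (1/2)^2.3074 ≈ 52.527 μg.
Total = 20.804 + 52.527 ≈ 73.33 μg.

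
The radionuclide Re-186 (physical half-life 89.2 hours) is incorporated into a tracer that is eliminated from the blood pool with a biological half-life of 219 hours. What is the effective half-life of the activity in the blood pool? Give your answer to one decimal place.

63.4 hours

1/t_eff = 1/t_phys + 1/t_biol = 1/89.2 + 1/219 = 0.015777 per hour.
t_eff = 89.2 × 219 / (89.2 + 219) ≈ 63.384 hours.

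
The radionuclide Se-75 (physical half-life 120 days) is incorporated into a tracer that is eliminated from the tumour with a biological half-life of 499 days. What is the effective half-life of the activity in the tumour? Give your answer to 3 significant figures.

96.7 days

1/t_eff = 1/t_phys + 1/t_biol = 1/120 + 1/499 = 0.010337 per day.
t_eff = 120 × 499 / (120 + 499) ≈ 96.737 days.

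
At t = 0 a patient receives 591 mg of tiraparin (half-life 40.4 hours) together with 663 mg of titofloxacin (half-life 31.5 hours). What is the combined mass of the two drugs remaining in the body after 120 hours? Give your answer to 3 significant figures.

123 mg

tiraparin: 591 × (1/2)^(120/40.4) = 591 × (1/2)^2.9703 ≈ 75.412 mg.
titofloxacin: 663 × (1/2)^(120/31.5) = 663 × (1/2)^3.8095 ≈ 47.286 mg.
Total = 75.412 + 47.286 ≈ 122.7 mg.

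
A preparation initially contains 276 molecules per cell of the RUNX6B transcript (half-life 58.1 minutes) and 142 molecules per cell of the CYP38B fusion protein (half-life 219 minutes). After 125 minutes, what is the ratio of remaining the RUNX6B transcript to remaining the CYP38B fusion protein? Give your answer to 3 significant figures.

0.650

RUNX6B transcript: 276 × (1/2)^(125/58.1) = 276 × (1/2)^2.1515 ≈ 62.123 molecules per cell.
CYP38B fusion protein: 142 × (1/2)^(125/219) = 142 × (1/2)^0.57078 ≈ 95.602 molecules per cell.
Ratio ≈ 62.123 / 95.602 ≈ 0.64981.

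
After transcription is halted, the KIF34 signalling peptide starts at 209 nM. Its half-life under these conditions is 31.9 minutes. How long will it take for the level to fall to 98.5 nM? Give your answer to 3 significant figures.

Fraction remaining = 98.5/209 ≈ 0.47129.
n = log₂(209/98.5) = ln(2.1218)/ln 2 ≈ 1.0853 half-lives.
t = n × t½ = 1.0853 × 31.9 ≈ 34.621 minutes.

34.6 minutes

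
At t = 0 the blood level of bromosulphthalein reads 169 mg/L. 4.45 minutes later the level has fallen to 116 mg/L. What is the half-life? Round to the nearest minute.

8 minutes

A/A₀ = 116/169 ≈ 0.68639.
n = log₂(1.4569) ≈ 0.5429 half-lives elapsed in 4.45 minutes.
t½ = 4.45/0.5429 ≈ 8.1967 minutes.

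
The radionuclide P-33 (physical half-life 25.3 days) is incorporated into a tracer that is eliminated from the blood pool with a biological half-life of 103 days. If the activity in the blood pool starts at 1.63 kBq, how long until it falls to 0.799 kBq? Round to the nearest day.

21 days

1/t_eff = 1/t_phys + 1/t_biol = 1/25.3 + 1/103 = 0.049234 per day.
t_eff = 25.3 × 103 / (25.3 + 103) ≈ 20.311 days.
n = log₂(1.63/0.799) ≈ 1.0286; t = 1.0286 × 20.311 ≈ 20.892 days.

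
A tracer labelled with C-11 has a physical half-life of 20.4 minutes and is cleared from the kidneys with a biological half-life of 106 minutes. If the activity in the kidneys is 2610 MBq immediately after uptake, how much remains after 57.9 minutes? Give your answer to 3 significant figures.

250 MBq

1/t_eff = 1/t_phys + 1/t_biol = 1/20.4 + 1/106 = 0.058454 per minute.
t_eff = 20.4 × 106 / (20.4 + 106) ≈ 17.108 minutes.
Remaining = 2610 × (1/2)^(57.9/17.108) = 2610 × (1/2)^3.3845 ≈ 249.93 MBq.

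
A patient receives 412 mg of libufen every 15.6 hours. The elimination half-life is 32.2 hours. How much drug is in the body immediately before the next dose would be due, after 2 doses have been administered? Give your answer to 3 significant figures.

505 mg

The 2 doses were given 31.2, 15.6 hours ago.
Total = 412·(1/2)^(31.2/32.2) + 412·(1/2)^(15.6/32.2)
      = 210.48 + 294.48 ≈ 504.96 mg.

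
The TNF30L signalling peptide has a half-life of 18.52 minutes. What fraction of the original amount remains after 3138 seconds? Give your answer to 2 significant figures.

0.14

3138 seconds = 52.3 minutes.
n = 52.3/18.52 ≈ 2.824 half-lives.
Fraction remaining = (1/2)^2.824 ≈ 0.14122.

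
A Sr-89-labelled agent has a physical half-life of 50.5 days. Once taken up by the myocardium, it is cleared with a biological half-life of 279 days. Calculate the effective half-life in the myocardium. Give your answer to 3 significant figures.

1/t_eff = 1/t_phys + 1/t_biol = 1/50.5 + 1/279 = 0.023386 per day.
t_eff = 50.5 × 279 / (50.5 + 279) ≈ 42.76 days.

42.8 days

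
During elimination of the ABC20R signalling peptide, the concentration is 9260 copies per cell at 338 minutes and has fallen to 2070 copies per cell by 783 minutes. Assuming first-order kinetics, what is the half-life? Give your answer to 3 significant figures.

Over Δt = 783 − 338 = 445 minutes, the level fell by a factor of 9260/2070 ≈ 4.4734.
n = log₂(4.4734) ≈ 2.1614 half-lives, so t½ = 445/2.1614 ≈ 205.89 minutes.

206 minutes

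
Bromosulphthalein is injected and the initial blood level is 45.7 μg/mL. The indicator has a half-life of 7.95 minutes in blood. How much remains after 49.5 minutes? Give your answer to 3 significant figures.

0.610 μg/mL

Number of half-lives: n = 49.5/7.95 ≈ 6.2264.
Remaining = 45.7 × (1/2)^6.2264 = 45.7 × 0.013356 ≈ 0.61035 μg/mL.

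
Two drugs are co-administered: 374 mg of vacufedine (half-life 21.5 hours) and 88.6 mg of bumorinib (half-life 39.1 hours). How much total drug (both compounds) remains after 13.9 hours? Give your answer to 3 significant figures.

308 mg

vacufedine: 374 × (1/2)^(13.9/21.5) = 374 × (1/2)^0.64651 ≈ 238.92 mg.
bumorinib: 88.6 × (1/2)^(13.9/39.1) = 88.6 × (1/2)^0.3555 ≈ 69.25 mg.
Total = 238.92 + 69.25 ≈ 308.17 mg.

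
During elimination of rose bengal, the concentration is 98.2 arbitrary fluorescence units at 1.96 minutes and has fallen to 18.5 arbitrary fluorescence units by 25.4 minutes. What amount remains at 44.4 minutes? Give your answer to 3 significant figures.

4.78 arbitrary fluorescence units

Over Δt = 25.4 − 1.96 = 23.44 minutes, the level fell by a factor of 98.2/18.5 ≈ 5.3081.
n = log₂(5.3081) ≈ 2.4082 half-lives, so t½ = 23.44/2.4082 ≈ 9.7334 minutes.
From t = 25.4 to t = 44.4: 18.5 × (1/2)^((44.4−25.4)/9.7334) ≈ 4.7813 arbitrary fluorescence units.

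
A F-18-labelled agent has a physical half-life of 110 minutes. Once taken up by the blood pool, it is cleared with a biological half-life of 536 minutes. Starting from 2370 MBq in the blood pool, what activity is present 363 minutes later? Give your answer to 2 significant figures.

1/t_eff = 1/t_phys + 1/t_biol = 1/110 + 1/536 = 0.010957 per minute.
t_eff = 110 × 536 / (110 + 536) ≈ 91.269 minutes.
Remaining = 2370 × (1/2)^(363/91.269) = 2370 × (1/2)^3.9772 ≈ 150.48 MBq.

150 MBq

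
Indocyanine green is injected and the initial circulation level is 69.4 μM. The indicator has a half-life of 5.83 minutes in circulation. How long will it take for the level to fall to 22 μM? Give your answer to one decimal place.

Fraction remaining = 22/69.4 ≈ 0.317.
n = log₂(69.4/22) = ln(3.1545)/ln 2 ≈ 1.6574 half-lives.
t = n × t½ = 1.6574 × 5.83 ≈ 9.6628 minutes.

9.7 minutes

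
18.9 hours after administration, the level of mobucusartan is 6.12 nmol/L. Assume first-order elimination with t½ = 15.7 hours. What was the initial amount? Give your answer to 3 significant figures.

14.1 nmol/L

Number of half-lives elapsed: n = 18.9/15.7 ≈ 1.2038.
A₀ = A × 2^n = 6.12 × 2^1.2038 = 6.12 × 2.3035 ≈ 14.097 nmol/L.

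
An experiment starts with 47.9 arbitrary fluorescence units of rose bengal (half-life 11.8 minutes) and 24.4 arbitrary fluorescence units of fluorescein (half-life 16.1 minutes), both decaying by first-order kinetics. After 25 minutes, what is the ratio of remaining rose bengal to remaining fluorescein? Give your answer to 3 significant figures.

1.33

rose bengal: 47.9 × (1/2)^(25/11.8) = 47.9 × (1/2)^2.1186 ≈ 11.03 arbitrary fluorescence units.
fluorescein: 24.4 × (1/2)^(25/16.1) = 24.4 × (1/2)^1.5528 ≈ 8.3167 arbitrary fluorescence units.
Ratio ≈ 11.03 / 8.3167 ≈ 1.3262.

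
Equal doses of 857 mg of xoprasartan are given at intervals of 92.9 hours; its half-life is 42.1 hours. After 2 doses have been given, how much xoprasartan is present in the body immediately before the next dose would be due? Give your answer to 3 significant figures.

226 mg

The 2 doses were given 185.8, 92.9 hours ago.
Total = 857·(1/2)^(185.8/42.1) + 857·(1/2)^(92.9/42.1)
      = 40.22 + 185.66 ≈ 225.88 mg.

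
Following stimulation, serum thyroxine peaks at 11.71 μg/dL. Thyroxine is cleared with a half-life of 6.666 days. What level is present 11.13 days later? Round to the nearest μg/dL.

Number of half-lives: n = 11.13/6.666 ≈ 1.6697.
Remaining = 11.71 × (1/2)^1.6697 = 11.71 × 0.31433 ≈ 3.6808 μg/dL.

4 μg/dL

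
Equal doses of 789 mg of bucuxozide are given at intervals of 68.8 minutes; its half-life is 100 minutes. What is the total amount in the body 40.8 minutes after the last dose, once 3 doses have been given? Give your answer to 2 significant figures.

The 3 doses were given 178.4, 109.6, 40.8 minutes ago.
Total = 789·(1/2)^(178.4/100) + 789·(1/2)^(109.6/100) + 789·(1/2)^(40.8/100)
      = 229.11 + 369.1 + 594.64 ≈ 1192.9 mg.

1200 mg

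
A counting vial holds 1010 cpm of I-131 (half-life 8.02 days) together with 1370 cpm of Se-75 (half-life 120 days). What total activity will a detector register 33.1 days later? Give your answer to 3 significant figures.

I-131: 1010 × (1/2)^(33.1/8.02) = 1010 × (1/2)^4.1272 ≈ 57.798 cpm.
Se-75: 1370 × (1/2)^(33.1/120) = 1370 × (1/2)^0.27583 ≈ 1131.6 cpm.
Total = 57.798 + 1131.6 ≈ 1189.4 cpm.

1190 cpm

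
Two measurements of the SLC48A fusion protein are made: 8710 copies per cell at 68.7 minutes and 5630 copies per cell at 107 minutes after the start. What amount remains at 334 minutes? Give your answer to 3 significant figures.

424 copies per cell

Over Δt = 107 − 68.7 = 38.3 minutes, the level fell by a factor of 8710/5630 ≈ 1.5471.
n = log₂(1.5471) ≈ 0.62954 half-lives, so t½ = 38.3/0.62954 ≈ 60.838 minutes.
From t = 107 to t = 334: 5630 × (1/2)^((334−107)/60.838) ≈ 423.94 copies per cell.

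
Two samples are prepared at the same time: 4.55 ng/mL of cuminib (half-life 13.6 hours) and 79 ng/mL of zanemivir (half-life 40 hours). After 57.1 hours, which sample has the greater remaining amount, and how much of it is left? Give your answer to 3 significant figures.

cuminib: 4.55 × (1/2)^4.1985 ≈ 0.24782 ng/mL.
zanemivir: 79 × (1/2)^1.4275 ≈ 29.37 ng/mL.
Zanemivir has more remaining, at ≈ 29.37 ng/mL.

zanemivir, 29.4 ng/mL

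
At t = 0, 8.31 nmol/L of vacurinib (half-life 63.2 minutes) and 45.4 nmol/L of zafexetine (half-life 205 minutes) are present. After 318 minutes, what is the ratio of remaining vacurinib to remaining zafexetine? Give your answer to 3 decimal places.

0.016

vacurinib: 8.31 × (1/2)^(318/63.2) = 8.31 × (1/2)^5.0316 ≈ 0.25405 nmol/L.
zafexetine: 45.4 × (1/2)^(318/205) = 45.4 × (1/2)^1.5512 ≈ 15.491 nmol/L.
Ratio ≈ 0.25405 / 15.491 ≈ 0.0164.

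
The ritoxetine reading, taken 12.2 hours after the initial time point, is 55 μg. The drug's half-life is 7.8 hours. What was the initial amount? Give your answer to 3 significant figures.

Number of half-lives elapsed: n = 12.2/7.8 ≈ 1.5641.
A₀ = A × 2^n = 55 × 2^1.5641 = 55 × 2.9569 ≈ 162.63 μg.

163 μg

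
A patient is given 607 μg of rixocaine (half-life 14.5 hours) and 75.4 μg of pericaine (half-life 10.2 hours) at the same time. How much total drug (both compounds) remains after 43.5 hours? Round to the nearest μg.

80 μg

rixocaine: 607 × (1/2)^(43.5/14.5) = 607 × (1/2)^3 ≈ 75.875 μg.
pericaine: 75.4 × (1/2)^(43.5/10.2) = 75.4 × (1/2)^4.2647 ≈ 3.9225 μg.
Total = 75.875 + 3.9225 ≈ 79.798 μg.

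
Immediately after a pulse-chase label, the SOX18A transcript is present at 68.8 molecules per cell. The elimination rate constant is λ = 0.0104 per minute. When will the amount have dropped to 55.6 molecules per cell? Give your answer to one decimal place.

20.5 minutes

t½ = ln 2 / λ = 0.69315 / 0.0104 ≈ 66.649 minutes.
Fraction remaining = 55.6/68.8 ≈ 0.80814.
n = log₂(68.8/55.6) = ln(1.2374)/ln 2 ≈ 0.30732 half-lives.
t = n × t½ = 0.30732 × 66.649 ≈ 20.483 minutes.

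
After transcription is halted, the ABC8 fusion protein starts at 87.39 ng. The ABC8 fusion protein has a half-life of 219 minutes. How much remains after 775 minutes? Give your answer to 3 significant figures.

Number of half-lives: n = 775/219 ≈ 3.5388.
Remaining = 87.39 × (1/2)^3.5388 = 87.39 × 0.086042 ≈ 7.5192 ng.

7.52 ng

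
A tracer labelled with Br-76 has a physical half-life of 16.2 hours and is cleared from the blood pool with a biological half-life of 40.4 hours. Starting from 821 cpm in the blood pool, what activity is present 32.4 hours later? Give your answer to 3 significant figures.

1/t_eff = 1/t_phys + 1/t_biol = 1/16.2 + 1/40.4 = 0.086481 per hour.
t_eff = 16.2 × 40.4 / (16.2 + 40.4) ≈ 11.563 hours.
Remaining = 821 × (1/2)^(32.4/11.563) = 821 × (1/2)^2.802 ≈ 117.72 cpm.

118 cpm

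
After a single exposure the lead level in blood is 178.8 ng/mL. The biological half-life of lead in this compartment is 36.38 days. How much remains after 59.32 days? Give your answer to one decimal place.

57.7 ng/mL

Number of half-lives: n = 59.32/36.38 ≈ 1.6306.
Remaining = 178.8 × (1/2)^1.6306 = 178.8 × 0.32296 ≈ 57.746 ng/mL.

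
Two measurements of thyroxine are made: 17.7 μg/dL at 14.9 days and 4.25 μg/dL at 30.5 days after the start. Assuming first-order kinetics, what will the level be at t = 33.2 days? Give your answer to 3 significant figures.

3.32 μg/dL

Over Δt = 30.5 − 14.9 = 15.6 days, the level fell by a factor of 17.7/4.25 ≈ 4.1647.
n = log₂(4.1647) ≈ 2.0582 half-lives, so t½ = 15.6/2.0582 ≈ 7.5794 days.
From t = 30.5 to t = 33.2: 4.25 × (1/2)^((33.2−30.5)/7.5794) ≈ 3.3201 μg/dL.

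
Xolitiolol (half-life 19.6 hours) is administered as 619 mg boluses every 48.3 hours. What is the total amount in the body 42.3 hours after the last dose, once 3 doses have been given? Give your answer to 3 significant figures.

The 3 doses were given 138.9, 90.6, 42.3 hours ago.
Total = 619·(1/2)^(138.9/19.6) + 619·(1/2)^(90.6/19.6) + 619·(1/2)^(42.3/19.6)
      = 4.5538 + 25.13 + 138.68 ≈ 168.37 mg.

168 mg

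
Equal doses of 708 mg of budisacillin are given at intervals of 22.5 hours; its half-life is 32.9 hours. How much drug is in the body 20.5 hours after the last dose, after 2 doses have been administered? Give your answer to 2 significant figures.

The 2 doses were given 43, 20.5 hours ago.
Total = 708·(1/2)^(43/32.9) + 708·(1/2)^(20.5/32.9)
      = 286.15 + 459.69 ≈ 745.83 mg.

750 mg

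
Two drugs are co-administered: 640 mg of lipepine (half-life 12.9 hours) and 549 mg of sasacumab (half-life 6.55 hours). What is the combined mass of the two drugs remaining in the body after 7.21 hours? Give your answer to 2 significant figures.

lipepine: 640 × (1/2)^(7.21/12.9) = 640 × (1/2)^0.55891 ≈ 434.44 mg.
sasacumab: 549 × (1/2)^(7.21/6.55) = 549 × (1/2)^1.1008 ≈ 255.98 mg.
Total = 434.44 + 255.98 ≈ 690.42 mg.

690 mg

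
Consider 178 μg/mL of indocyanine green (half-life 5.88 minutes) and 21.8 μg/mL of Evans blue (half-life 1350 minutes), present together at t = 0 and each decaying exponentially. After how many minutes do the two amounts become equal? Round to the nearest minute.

18 minutes

Set 178·(1/2)^(t/5.88) = 21.8·(1/2)^(t/1350).
Taking log₂: log₂(178/21.8) = t·(1/5.88 − 1/1350).
log₂(8.1651) = 3.0295; 1/5.88 − 1/1350 = 0.16933.
t = 3.0295 / 0.16933 ≈ 17.891 minutes.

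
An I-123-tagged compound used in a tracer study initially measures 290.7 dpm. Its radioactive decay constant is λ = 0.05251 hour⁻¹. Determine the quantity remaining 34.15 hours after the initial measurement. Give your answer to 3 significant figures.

48.4 dpm

t½ = ln 2 / λ = 0.69315 / 0.05251 ≈ 13.2 hours.
Number of half-lives: n = 34.15/13.2 ≈ 2.5871.
Remaining = 290.7 × (1/2)^2.5871 = 290.7 × 0.16642 ≈ 48.379 dpm.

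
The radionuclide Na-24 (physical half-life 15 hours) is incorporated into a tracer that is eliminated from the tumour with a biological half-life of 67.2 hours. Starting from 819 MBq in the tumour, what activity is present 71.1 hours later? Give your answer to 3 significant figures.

14.7 MBq

1/t_eff = 1/t_phys + 1/t_biol = 1/15 + 1/67.2 = 0.081548 per hour.
t_eff = 15 × 67.2 / (15 + 67.2) ≈ 12.263 hours.
Remaining = 819 × (1/2)^(71.1/12.263) = 819 × (1/2)^5.798 ≈ 14.72 MBq.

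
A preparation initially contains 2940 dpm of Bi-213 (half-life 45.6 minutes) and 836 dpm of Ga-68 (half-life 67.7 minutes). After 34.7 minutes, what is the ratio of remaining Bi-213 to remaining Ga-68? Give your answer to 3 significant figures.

2.96

Bi-213: 2940 × (1/2)^(34.7/45.6) = 2940 × (1/2)^0.76096 ≈ 1734.9 dpm.
Ga-68: 836 × (1/2)^(34.7/67.7) = 836 × (1/2)^0.51256 ≈ 586.02 dpm.
Ratio ≈ 1734.9 / 586.02 ≈ 2.9605.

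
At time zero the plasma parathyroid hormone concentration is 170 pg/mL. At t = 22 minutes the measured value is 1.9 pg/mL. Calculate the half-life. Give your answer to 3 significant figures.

3.39 minutes

A/A₀ = 1.9/170 ≈ 0.011176.
n = log₂(89.474) ≈ 6.4834 half-lives elapsed in 22 minutes.
t½ = 22/6.4834 ≈ 3.3933 minutes.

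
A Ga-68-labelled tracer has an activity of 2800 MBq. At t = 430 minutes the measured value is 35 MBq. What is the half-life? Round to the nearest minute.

A/A₀ = 35/2800 ≈ 0.0125.
n = log₂(80) ≈ 6.3219 half-lives elapsed in 430 minutes.
t½ = 430/6.3219 ≈ 68.017 minutes.

68 minutes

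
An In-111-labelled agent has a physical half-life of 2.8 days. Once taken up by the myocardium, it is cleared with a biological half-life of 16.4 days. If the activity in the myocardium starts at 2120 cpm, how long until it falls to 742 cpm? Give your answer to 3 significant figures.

3.62 days

1/t_eff = 1/t_phys + 1/t_biol = 1/2.8 + 1/16.4 = 0.41812 per day.
t_eff = 2.8 × 16.4 / (2.8 + 16.4) ≈ 2.3917 days.
n = log₂(2120/742) ≈ 1.5146; t = 1.5146 × 2.3917 ≈ 3.6224 days.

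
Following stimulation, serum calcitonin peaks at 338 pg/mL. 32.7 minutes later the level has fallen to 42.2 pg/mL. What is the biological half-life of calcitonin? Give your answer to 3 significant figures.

A/A₀ = 42.2/338 ≈ 0.12485.
n = log₂(8.0095) ≈ 3.0017 half-lives elapsed in 32.7 minutes.
t½ = 32.7/3.0017 ≈ 10.894 minutes.

10.9 minutes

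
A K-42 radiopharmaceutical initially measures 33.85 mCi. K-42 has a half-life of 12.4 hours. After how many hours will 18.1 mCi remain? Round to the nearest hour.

Fraction remaining = 18.1/33.85 ≈ 0.53471.
n = log₂(33.85/18.1) = ln(1.8702)/ln 2 ≈ 0.90317 half-lives.
t = n × t½ = 0.90317 × 12.4 ≈ 11.199 hours.

11 hours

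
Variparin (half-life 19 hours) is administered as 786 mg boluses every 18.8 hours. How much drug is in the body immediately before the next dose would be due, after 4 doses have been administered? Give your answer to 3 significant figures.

746 mg

The 4 doses were given 75.2, 56.4, 37.6, 18.8 hours ago.
Total = 786·(1/2)^(75.2/19) + 786·(1/2)^(56.4/19) + 786·(1/2)^(37.6/19) + 786·(1/2)^(18.8/19)
      = 50.58 + 100.42 + 199.39 + 395.88 ≈ 746.27 mg.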